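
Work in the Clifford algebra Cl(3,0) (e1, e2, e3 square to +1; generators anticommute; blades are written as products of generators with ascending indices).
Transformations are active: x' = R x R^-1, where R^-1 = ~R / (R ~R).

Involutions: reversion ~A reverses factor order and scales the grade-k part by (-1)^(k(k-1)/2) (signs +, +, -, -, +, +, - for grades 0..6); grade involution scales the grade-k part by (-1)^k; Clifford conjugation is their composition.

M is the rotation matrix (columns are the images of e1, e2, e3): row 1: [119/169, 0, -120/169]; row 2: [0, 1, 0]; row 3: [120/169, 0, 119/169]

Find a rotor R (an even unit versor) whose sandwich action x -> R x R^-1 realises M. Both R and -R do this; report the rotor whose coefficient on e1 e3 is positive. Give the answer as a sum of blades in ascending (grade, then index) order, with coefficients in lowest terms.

Method: write R = a + b12*e1 e2 + b13*e1 e3 + b23*e2 e3 with a^2 + b12^2 + b13^2 + b23^2 = 1 (so R^-1 = ~R). Expanding the columns R e_j ~R gives tr M = 4a^2 - 1 and, from the antisymmetric part, M21 - M12 = -4a*b12, M13 - M31 = 4a*b13, M32 - M23 = -4a*b23.
Here tr M = 407/169, so a^2 = (1 + tr M)/4 = 144/169 and a = ±12/13. Taking a = 12/13: M21 - M12 = 0, M13 - M31 = -240/169, M32 - M23 = 0, giving b12 = 0, b13 = -5/13, b23 = 0, i.e. R = 12/13 - 5/13*e1 e3.
Its e1 e3 coefficient is negative, so report the other preimage -R.
Answer: -12/13 + 5/13*e1 e3. Sheet selection: the two-to-one cover makes ±R indistinguishable at the matrix level (trace 407/169), so uniqueness comes from the required sign on e1 e3.


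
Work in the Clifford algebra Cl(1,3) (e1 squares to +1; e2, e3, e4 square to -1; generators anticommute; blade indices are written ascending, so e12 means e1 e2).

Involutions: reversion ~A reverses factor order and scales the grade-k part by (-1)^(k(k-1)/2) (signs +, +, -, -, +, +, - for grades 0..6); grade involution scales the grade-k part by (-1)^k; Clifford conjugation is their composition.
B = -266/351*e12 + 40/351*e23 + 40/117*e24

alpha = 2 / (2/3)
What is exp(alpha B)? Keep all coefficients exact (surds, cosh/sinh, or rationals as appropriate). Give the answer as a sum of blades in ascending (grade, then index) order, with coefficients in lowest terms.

B^2 term by term: the squares give (-266/351)^2*(e12)^2 + (40/351)^2*(e23)^2 + (40/117)^2*(e24)^2 = 70756/123201*(+1) + 1600/123201*(-1) + 1600/13689*(-1) = 4/9 (each basis 2-blade squares to minus the product of its generators' squares); cross terms between blades sharing an index anticommute and cancel. So B^2 = 4/9.
B^2 = 4/9 — the positive square puts this in the hyperbolic regime; l = 2/3, alpha*l = 2, so exp(alpha B) = cosh(2) + (sinh(2)/(2/3))*B = cosh(2) + (3*sinh(2)/2)*B.
Answer: cosh(2) - 133*sinh(2)/117*e12 + 20*sinh(2)/117*e23 + 20*sinh(2)/39*e24


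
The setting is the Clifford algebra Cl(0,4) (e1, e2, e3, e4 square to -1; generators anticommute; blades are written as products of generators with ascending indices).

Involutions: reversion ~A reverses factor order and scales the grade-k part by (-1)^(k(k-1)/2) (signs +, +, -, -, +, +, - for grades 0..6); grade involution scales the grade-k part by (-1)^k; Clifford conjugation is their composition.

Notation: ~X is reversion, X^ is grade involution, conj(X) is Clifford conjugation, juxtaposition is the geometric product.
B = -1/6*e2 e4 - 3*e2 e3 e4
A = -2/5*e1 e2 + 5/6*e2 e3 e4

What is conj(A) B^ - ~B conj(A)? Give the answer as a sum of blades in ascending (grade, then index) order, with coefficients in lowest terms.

first term: 5/2 - 5/36*e3 + 1/15*e1 e4 - 6/5*e1 e3 e4
second term: 5/2 + 5/36*e3 + 1/15*e1 e4 + 6/5*e1 e3 e4
Answer: -5/18*e3 - 12/5*e1 e3 e4


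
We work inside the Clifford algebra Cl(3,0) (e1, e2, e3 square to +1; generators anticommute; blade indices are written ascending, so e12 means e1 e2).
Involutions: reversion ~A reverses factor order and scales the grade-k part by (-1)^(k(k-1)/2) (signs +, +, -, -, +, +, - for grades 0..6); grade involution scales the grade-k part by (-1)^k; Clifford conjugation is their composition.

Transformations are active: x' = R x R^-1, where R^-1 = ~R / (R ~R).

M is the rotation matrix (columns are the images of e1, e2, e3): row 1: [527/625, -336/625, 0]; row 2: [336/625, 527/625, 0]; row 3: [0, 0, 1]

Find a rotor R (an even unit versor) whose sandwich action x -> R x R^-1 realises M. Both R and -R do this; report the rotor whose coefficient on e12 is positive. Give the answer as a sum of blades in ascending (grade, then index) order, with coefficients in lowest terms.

Method: write R = a + b12*e12 + b13*e13 + b23*e23 with a^2 + b12^2 + b13^2 + b23^2 = 1 (so R^-1 = ~R). Expanding the columns R e_j ~R gives tr M = 4a^2 - 1 and, from the antisymmetric part, M21 - M12 = -4a*b12, M13 - M31 = 4a*b13, M32 - M23 = -4a*b23.
Here tr M = 1679/625, so a^2 = (1 + tr M)/4 = 576/625 and a = ±24/25. Taking a = 24/25: M21 - M12 = 672/625, M13 - M31 = 0, M32 - M23 = 0, giving b12 = -7/25, b13 = 0, b23 = 0, i.e. R = 24/25 - 7/25*e12.
Its e12 coefficient is negative, so report the other preimage -R.
Answer: -24/25 + 7/25*e12. Sheet selection: the two-to-one cover makes ±R indistinguishable at the matrix level (trace 1679/625), so uniqueness comes from the required sign on e12.


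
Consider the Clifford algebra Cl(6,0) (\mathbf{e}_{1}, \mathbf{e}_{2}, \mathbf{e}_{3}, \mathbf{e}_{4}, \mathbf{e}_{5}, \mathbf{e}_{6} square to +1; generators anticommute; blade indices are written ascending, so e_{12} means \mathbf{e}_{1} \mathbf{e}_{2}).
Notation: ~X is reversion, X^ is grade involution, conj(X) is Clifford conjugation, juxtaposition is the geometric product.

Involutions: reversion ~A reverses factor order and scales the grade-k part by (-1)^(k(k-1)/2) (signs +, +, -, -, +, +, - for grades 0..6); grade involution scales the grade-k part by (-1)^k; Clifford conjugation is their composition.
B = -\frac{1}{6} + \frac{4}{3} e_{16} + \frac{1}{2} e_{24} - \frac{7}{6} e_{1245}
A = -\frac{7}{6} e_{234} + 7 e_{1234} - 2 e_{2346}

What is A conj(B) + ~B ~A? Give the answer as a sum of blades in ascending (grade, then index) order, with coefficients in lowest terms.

first term: \frac{7}{12} e_{3} - \frac{7}{2} e_{13} + \frac{49}{6} e_{35} + e_{36} - \frac{49}{36} e_{135} + \frac{7}{36} e_{234} + \frac{3}{2} e_{1234} - \frac{7}{3} e_{1356} + \frac{29}{3} e_{2346} - \frac{14}{9} e_{12346}
second term: -\frac{7}{12} e_{3} - \frac{7}{2} e_{13} - \frac{49}{6} e_{35} + e_{36} + \frac{49}{36} e_{135} - \frac{7}{36} e_{234} - \frac{23}{6} e_{1234} - \frac{7}{3} e_{1356} - 9 e_{2346} + \frac{14}{9} e_{12346}
Answer: -7 e_{13} + 2 e_{36} - \frac{7}{3} e_{1234} - \frac{14}{3} e_{1356} + \frac{2}{3} e_{2346}


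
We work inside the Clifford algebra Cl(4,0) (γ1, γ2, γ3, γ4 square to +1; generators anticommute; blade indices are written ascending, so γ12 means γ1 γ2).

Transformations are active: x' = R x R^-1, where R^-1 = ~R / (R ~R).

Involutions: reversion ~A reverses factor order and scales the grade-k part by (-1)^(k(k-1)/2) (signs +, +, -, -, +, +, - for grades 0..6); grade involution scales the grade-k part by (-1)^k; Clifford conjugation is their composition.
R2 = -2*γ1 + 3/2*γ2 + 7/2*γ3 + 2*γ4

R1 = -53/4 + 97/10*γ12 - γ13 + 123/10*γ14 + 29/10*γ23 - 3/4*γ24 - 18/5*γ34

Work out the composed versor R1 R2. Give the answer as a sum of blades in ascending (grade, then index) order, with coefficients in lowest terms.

Distribute over the terms of R2 (each basis-blade product reordered to ascending indices, repeated generators contracted through their squares):
R1 (-2*γ1) = 53/2*γ1 + 97/5*γ2 - 2*γ3 + 123/5*γ4 - 29/5*γ123 + 3/2*γ124 + 36/5*γ134
R1 (3/2*γ2) = 291/20*γ1 - 159/8*γ2 - 87/20*γ3 + 9/8*γ4 + 3/2*γ123 - 369/20*γ124 - 27/5*γ234
R1 (7/2*γ3) = -7/2*γ1 + 203/20*γ2 - 371/8*γ3 + 63/5*γ4 + 679/20*γ123 - 861/20*γ134 + 21/8*γ234
R1 (2*γ4) = 123/5*γ1 - 3/2*γ2 - 36/5*γ3 - 53/2*γ4 + 97/5*γ124 - 2*γ134 + 29/5*γ234
Summing the partial products and collecting blades:
Answer: 1243/20*γ1 + 327/40*γ2 - 2397/40*γ3 + 473/40*γ4 + 593/20*γ123 + 49/20*γ124 - 757/20*γ134 + 121/40*γ234


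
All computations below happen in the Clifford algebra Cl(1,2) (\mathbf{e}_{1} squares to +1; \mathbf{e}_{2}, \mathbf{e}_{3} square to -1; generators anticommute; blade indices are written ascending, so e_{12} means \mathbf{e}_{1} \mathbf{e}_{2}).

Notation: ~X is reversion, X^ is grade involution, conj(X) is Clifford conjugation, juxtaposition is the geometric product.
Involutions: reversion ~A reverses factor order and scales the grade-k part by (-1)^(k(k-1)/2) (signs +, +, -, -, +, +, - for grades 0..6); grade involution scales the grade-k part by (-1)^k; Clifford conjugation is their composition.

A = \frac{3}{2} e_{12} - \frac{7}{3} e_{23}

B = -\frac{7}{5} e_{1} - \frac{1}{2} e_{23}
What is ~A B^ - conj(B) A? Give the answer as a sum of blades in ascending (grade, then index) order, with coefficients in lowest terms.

first term: \frac{7}{6} + \frac{21}{10} e_{2} - \frac{3}{4} e_{13} + \frac{49}{15} e_{123}
second term: \frac{7}{6} + \frac{21}{10} e_{2} + \frac{3}{4} e_{13} - \frac{49}{15} e_{123}
Answer: -\frac{3}{2} e_{13} + \frac{98}{15} e_{123}


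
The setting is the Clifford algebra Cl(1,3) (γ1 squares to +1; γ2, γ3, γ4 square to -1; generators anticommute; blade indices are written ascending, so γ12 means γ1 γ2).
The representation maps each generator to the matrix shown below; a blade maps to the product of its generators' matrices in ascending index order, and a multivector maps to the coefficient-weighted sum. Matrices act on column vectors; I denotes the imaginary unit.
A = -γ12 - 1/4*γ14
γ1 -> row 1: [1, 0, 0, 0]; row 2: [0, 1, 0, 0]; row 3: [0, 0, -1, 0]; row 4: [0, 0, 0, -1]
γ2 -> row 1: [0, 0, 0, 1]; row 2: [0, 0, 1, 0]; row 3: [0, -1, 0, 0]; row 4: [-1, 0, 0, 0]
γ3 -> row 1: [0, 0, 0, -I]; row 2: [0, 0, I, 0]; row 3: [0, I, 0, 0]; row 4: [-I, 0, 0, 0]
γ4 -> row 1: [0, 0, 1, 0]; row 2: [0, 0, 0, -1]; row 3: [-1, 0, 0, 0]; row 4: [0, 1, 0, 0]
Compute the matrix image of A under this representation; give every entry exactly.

Bivector images (products of the table entries): rho(γ12) = rho(γ1)rho(γ2) = row 1: [0, 0, 0, 1]; row 2: [0, 0, 1, 0]; row 3: [0, 1, 0, 0]; row 4: [1, 0, 0, 0]; rho(γ14) = rho(γ1)rho(γ4) = row 1: [0, 0, 1, 0]; row 2: [0, 0, 0, -1]; row 3: [1, 0, 0, 0]; row 4: [0, -1, 0, 0].
M = (-1)*rho(γ12) + (-1/4)*rho(γ14), summed entrywise:
Answer: row 1: [0, 0, -1/4, -1]; row 2: [0, 0, -1, 1/4]; row 3: [-1/4, -1, 0, 0]; row 4: [-1, 1/4, 0, 0]


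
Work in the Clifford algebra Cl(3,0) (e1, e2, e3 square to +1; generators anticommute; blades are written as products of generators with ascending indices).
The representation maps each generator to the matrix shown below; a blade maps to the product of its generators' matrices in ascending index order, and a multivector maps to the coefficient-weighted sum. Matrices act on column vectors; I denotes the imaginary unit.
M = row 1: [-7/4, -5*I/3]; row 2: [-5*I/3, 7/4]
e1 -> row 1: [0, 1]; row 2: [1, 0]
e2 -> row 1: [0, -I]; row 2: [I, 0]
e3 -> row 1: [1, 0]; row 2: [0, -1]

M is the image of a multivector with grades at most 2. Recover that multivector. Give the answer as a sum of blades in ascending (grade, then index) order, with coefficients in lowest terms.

Method: 1, rho(e1), rho(e2), rho(e3) form a trace-orthogonal basis of the 2x2 complex matrices (tr(X Y) = 2 if X = Y, else 0), so M = m0*1 + m1*rho(e1) + m2*rho(e2) + m3*rho(e3) with m0 = tr(M)/2 = 0, m1 = tr(M rho(e1))/2 = -5*I/3, m2 = tr(M rho(e2))/2 = 0, m3 = tr(M rho(e3))/2 = -7/4.
Multiplying table entries, the bivector images are rho(e1 e2) = I*rho(e3), rho(e1 e3) = -I*rho(e2), rho(e2 e3) = I*rho(e1); with real blade coefficients the real parts of m0..m3 are the coefficients of 1, e1, e2, e3 and the imaginary parts give the bivectors (e2 e3: Im m1, e1 e3: -Im m2, e1 e2: Im m3).
Answer: -7/4*e3 - 5/3*e2 e3


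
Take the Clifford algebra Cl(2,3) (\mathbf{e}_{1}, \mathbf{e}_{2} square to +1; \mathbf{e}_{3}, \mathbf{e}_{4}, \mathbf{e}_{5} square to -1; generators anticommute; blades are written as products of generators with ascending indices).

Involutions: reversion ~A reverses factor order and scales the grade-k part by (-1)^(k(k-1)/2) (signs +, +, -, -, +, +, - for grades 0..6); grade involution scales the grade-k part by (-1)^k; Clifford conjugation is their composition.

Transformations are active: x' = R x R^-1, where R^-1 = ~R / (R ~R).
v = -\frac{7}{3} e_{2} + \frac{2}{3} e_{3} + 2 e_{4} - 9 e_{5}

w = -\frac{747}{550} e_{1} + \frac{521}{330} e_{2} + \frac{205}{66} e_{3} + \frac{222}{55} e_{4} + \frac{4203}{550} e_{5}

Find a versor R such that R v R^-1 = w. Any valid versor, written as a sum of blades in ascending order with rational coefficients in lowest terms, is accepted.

Reasoning: v^2 = w^2 = -80 since conjugation preserves the quadratic form; R = v + w = -\frac{747}{550} e_{1} - \frac{83}{110} e_{2} + \frac{83}{22} e_{3} + \frac{332}{55} e_{4} - \frac{747}{550} e_{5} is then valid when invertible, keeping its own part and reversing (v - w)/2.
Answer: -\frac{747}{550} e_{1} - \frac{83}{110} e_{2} + \frac{83}{22} e_{3} + \frac{332}{55} e_{4} - \frac{747}{550} e_{5}


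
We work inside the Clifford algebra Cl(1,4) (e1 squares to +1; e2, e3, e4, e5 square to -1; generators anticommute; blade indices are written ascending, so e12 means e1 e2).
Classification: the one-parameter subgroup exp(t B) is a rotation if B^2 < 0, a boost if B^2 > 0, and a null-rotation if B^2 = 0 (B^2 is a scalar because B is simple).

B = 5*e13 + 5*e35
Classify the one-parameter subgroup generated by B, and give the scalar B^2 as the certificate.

B^2 term by term: the squares give (5)^2*(e13)^2 + (5)^2*(e35)^2 = 25*(+1) + 25*(-1) = 0 (each basis 2-blade squares to minus the product of its generators' squares); cross terms between blades sharing an index anticommute and cancel. So B^2 = 0.
Answer: null-rotation, certificate B^2 = 0. The invariant at work: B^2 = 0 is unchanged by conjugation, hence its sign classifies the subgroup whatever basis B is written in.


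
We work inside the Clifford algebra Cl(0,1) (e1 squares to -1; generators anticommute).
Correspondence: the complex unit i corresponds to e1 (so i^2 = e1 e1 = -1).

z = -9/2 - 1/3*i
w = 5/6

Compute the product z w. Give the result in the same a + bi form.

In blades: z = -9/2 - 1/3*e1, w = 5/6.
Distribute z over w term by term (generator squares from the signature, products reordered to ascending indices): (-9/2)*w = -15/4; (-1/3*e1)*w = -5/18*e1.
Sum: -15/4 - 5/18*e1; translating back through the correspondence:
Answer: -15/4 - 5/18*i


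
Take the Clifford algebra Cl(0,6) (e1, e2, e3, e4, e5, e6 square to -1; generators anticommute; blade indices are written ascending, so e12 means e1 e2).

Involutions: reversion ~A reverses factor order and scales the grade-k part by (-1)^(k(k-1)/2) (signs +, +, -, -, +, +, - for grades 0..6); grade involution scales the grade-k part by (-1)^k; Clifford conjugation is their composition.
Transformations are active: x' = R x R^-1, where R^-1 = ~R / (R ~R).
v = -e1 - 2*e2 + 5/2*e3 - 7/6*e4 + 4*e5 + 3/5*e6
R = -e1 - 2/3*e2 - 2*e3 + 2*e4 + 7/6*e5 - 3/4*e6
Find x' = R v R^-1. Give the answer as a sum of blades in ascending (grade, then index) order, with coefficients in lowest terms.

~R = -e1 - 2/3*e2 - 2*e3 + 2*e4 + 7/6*e5 - 3/4*e6, and R ~R = -1637/144, so R^-1 = ~R / (-1637/144).
R v = 47/60 + 4/3*e12 - 9/2*e13 + 19/6*e14 - 17/6*e15 - 27/20*e16 - 17/3*e23 + 43/9*e24 - 1/3*e25 - 19/10*e26 - 8/3*e34 - 131/12*e35 + 27/40*e36 + 337/36*e45 + 13/40*e46 + 37/10*e56
Answer: 9313/8185*e1 + 17122/8185*e2 - 36413/16370*e3 + 43759/49110*e4 - 34056/8185*e5 - 813/1637*e6


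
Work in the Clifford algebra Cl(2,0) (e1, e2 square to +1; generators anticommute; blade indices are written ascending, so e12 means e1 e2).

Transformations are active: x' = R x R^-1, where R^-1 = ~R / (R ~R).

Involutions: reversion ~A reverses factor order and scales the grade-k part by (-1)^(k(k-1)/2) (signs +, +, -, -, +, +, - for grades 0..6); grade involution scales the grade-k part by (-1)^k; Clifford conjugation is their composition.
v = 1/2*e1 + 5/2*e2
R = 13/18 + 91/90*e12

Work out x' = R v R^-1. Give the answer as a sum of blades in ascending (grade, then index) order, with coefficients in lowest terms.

~R = 13/18 - 91/90*e12, and R ~R = 6253/4050, so R^-1 = ~R / (6253/4050).
R v = 26/9*e1 + 13/10*e2
Answer: 163/74*e1 - 95/74*e2


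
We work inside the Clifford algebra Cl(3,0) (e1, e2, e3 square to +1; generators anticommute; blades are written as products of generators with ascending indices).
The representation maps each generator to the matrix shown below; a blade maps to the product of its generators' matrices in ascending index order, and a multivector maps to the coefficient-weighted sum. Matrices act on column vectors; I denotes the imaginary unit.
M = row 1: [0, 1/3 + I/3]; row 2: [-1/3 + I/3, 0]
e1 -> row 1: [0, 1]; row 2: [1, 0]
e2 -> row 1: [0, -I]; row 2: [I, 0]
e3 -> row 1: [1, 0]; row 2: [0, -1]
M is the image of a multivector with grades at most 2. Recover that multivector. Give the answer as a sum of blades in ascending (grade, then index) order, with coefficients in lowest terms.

Method: 1, rho(e1), rho(e2), rho(e3) form a trace-orthogonal basis of the 2x2 complex matrices (tr(X Y) = 2 if X = Y, else 0), so M = m0*1 + m1*rho(e1) + m2*rho(e2) + m3*rho(e3) with m0 = tr(M)/2 = 0, m1 = tr(M rho(e1))/2 = I/3, m2 = tr(M rho(e2))/2 = I/3, m3 = tr(M rho(e3))/2 = 0.
Multiplying table entries, the bivector images are rho(e1 e2) = I*rho(e3), rho(e1 e3) = -I*rho(e2), rho(e2 e3) = I*rho(e1); with real blade coefficients the real parts of m0..m3 are the coefficients of 1, e1, e2, e3 and the imaginary parts give the bivectors (e2 e3: Im m1, e1 e3: -Im m2, e1 e2: Im m3).
Answer: -1/3*e1 e3 + 1/3*e2 e3


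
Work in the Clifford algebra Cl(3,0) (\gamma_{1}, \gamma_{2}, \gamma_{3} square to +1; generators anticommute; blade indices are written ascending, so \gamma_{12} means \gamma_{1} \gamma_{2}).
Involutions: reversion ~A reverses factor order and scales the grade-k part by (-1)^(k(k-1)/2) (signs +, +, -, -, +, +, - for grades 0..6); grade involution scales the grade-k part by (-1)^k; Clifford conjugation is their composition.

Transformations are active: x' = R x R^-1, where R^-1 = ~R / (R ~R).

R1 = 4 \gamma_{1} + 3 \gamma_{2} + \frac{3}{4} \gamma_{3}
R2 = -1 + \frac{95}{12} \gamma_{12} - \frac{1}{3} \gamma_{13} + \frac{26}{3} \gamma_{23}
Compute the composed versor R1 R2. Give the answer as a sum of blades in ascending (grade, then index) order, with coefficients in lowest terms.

Distribute over the terms of R1 (each basis-blade product reordered to ascending indices, repeated generators contracted through their squares):
(4 \gamma_{1}) R2 = -4 \gamma_{1} + \frac{95}{3} \gamma_{2} - \frac{4}{3} \gamma_{3} + \frac{104}{3} \gamma_{123}
(3 \gamma_{2}) R2 = -\frac{95}{4} \gamma_{1} - 3 \gamma_{2} + 26 \gamma_{3} + \gamma_{123}
(\frac{3}{4} \gamma_{3}) R2 = \frac{1}{4} \gamma_{1} - \frac{13}{2} \gamma_{2} - \frac{3}{4} \gamma_{3} + \frac{95}{16} \gamma_{123}
Summing the partial products and collecting blades:
Answer: -\frac{55}{2} \gamma_{1} + \frac{133}{6} \gamma_{2} + \frac{287}{12} \gamma_{3} + \frac{1997}{48} \gamma_{123}


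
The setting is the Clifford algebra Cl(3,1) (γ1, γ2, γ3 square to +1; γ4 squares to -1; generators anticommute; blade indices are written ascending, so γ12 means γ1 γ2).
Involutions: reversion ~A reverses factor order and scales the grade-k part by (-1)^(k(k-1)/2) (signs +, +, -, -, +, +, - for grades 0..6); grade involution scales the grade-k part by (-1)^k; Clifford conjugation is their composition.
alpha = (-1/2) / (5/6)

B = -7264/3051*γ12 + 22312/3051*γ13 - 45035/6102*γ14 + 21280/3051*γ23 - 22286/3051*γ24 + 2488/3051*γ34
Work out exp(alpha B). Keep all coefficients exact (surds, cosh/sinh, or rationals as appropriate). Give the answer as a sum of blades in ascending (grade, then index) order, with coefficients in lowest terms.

B^2 term by term: the squares give (-7264/3051)^2*(γ12)^2 + (22312/3051)^2*(γ13)^2 + (-45035/6102)^2*(γ14)^2 + (21280/3051)^2*(γ23)^2 + (-22286/3051)^2*(γ24)^2 + (2488/3051)^2*(γ34)^2 = 52765696/9308601*(-1) + 497825344/9308601*(-1) + 2028151225/37234404*(+1) + 452838400/9308601*(-1) + 496665796/9308601*(+1) + 6190144/9308601*(+1) = 25/36 (each basis 2-blade squares to minus the product of its generators' squares); cross terms between blades sharing an index anticommute and cancel; the commuting (index-disjoint) pairs give grade-4 terms 2*c*c'*(blade product), which cancel blade by blade — γ1234: -36145664/9308601 + 994490464/9308601 - 958344800/9308601 = 0 — confirming B is simple. So B^2 = 25/36.
B^2 = 25/36 — the positive square puts this in the hyperbolic regime; l = 5/6, alpha*l = -1/2, so exp(alpha B) = cosh(-1/2) + (sinh(-1/2)/(5/6))*B = cosh(1/2) + (-6*sinh(1/2)/5)*B.
Answer: cosh(1/2) + 14528*sinh(1/2)/5085*γ12 - 44624*sinh(1/2)/5085*γ13 + 9007*sinh(1/2)/1017*γ14 - 8512*sinh(1/2)/1017*γ23 + 44572*sinh(1/2)/5085*γ24 - 4976*sinh(1/2)/5085*γ34


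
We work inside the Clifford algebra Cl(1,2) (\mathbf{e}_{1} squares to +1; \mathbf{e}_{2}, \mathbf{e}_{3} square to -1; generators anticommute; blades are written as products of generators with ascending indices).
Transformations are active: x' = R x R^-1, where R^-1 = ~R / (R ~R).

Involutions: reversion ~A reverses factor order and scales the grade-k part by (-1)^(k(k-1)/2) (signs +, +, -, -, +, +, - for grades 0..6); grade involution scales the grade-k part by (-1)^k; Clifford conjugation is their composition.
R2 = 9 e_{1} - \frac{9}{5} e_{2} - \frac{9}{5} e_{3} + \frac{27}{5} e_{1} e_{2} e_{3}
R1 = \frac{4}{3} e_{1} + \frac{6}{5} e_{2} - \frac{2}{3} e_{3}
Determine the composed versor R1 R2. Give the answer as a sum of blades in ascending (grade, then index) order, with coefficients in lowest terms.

Distribute over the terms of R1 (each basis-blade product reordered to ascending indices, repeated generators contracted through their squares):
(\frac{4}{3} e_{1}) R2 = 12 - \frac{12}{5} e_{1} e_{2} - \frac{12}{5} e_{1} e_{3} + \frac{36}{5} e_{2} e_{3}
(\frac{6}{5} e_{2}) R2 = \frac{54}{25} - \frac{54}{5} e_{1} e_{2} + \frac{162}{25} e_{1} e_{3} - \frac{54}{25} e_{2} e_{3}
(-\frac{2}{3} e_{3}) R2 = -\frac{6}{5} + \frac{18}{5} e_{1} e_{2} + 6 e_{1} e_{3} - \frac{6}{5} e_{2} e_{3}
Summing the partial products and collecting blades:
Answer: \frac{324}{25} - \frac{48}{5} e_{1} e_{2} + \frac{252}{25} e_{1} e_{3} + \frac{96}{25} e_{2} e_{3}


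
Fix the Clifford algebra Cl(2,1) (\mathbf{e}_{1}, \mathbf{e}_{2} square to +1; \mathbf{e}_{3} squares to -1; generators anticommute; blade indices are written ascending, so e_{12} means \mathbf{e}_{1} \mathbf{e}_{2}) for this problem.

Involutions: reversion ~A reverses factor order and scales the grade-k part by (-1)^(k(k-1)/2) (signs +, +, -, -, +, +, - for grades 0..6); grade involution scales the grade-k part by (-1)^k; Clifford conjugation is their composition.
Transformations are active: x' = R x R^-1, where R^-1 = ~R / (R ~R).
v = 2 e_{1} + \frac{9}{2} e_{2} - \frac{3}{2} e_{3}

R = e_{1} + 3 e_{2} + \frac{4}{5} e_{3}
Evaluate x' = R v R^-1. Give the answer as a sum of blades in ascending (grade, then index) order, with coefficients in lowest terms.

~R = e_{1} + 3 e_{2} + \frac{4}{5} e_{3}, and R ~R = \frac{234}{25}, so R^-1 = ~R / (\frac{234}{25}).
R v = \frac{167}{10} - \frac{3}{2} e_{12} - \frac{31}{10} e_{13} - \frac{81}{10} e_{23}
Answer: \frac{367}{234} e_{1} + \frac{242}{39} e_{2} + \frac{1019}{234} e_{3}


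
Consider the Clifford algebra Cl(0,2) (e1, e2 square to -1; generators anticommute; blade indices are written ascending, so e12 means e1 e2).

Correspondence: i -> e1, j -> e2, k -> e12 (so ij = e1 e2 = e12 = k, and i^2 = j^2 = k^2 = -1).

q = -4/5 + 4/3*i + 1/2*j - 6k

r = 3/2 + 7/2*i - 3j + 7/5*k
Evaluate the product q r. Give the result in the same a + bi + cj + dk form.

In blades: q = -4/5 + 4/3*e1 + 1/2*e2 - 6*e12, r = 3/2 + 7/2*e1 - 3*e2 + 7/5*e12.
Distribute q over r term by term (generator squares from the signature, products reordered to ascending indices): (-4/5)*r = -6/5 - 14/5*e1 + 12/5*e2 - 28/25*e12; (4/3*e1)*r = -14/3 + 2*e1 - 28/15*e2 - 4*e12; (1/2*e2)*r = 3/2 + 7/10*e1 + 3/4*e2 - 7/4*e12; (-6*e12)*r = 42/5 - 18*e1 - 21*e2 - 9*e12.
Sum: 121/30 - 181/10*e1 - 1183/60*e2 - 1587/100*e12; translating back through the correspondence:
Answer: 121/30 - 181/10*i - 1183/60*j - 1587/100*k


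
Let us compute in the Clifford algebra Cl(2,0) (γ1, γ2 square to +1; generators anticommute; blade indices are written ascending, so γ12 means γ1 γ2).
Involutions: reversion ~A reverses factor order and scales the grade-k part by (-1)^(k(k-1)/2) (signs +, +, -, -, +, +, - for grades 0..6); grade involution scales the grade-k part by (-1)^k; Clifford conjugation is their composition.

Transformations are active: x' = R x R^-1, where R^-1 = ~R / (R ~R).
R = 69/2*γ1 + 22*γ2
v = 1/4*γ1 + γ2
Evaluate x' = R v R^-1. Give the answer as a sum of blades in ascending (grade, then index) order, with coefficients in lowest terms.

~R = 69/2*γ1 + 22*γ2, and R ~R = 6697/4, so R^-1 = ~R / (6697/4).
R v = 245/8 + 29*γ12
Answer: 27113/26788*γ1 - 1307/6697*γ2


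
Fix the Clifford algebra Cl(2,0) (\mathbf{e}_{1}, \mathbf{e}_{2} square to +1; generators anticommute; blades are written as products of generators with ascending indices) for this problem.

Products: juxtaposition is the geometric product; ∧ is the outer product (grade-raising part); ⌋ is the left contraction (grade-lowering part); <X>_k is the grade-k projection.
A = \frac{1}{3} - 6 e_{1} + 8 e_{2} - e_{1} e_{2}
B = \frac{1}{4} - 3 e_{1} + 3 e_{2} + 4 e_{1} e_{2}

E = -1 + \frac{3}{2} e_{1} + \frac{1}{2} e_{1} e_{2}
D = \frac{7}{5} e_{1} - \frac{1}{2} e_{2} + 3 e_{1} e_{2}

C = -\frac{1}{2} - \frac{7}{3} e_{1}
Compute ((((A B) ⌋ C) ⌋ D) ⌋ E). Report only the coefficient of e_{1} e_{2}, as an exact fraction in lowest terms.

step 1: \frac{553}{12} - \frac{75}{2} e_{1} - 24 e_{2} + \frac{85}{12} e_{1} e_{2}
step 2: \frac{1547}{24} - \frac{3871}{36} e_{1}
step 3: -\frac{27097}{180} + \frac{10829}{120} e_{1} - \frac{5677}{16} e_{2} + \frac{1547}{8} e_{1} e_{2}
step 4: \frac{68117}{360} - \frac{23233}{480} e_{1} + \frac{10829}{240} e_{2} - \frac{27097}{360} e_{1} e_{2}
Answer: -\frac{27097}{360}


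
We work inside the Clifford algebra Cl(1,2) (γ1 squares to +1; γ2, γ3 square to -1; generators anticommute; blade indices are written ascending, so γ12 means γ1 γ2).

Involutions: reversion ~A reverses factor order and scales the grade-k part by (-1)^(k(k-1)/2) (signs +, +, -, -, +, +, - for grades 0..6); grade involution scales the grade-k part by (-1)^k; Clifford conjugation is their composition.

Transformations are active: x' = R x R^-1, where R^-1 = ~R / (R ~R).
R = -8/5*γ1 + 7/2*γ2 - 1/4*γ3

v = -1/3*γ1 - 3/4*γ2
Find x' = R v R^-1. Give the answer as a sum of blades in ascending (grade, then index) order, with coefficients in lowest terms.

~R = -8/5*γ1 + 7/2*γ2 - 1/4*γ3, and R ~R = -3901/400, so R^-1 = ~R / (-3901/400).
R v = 379/120 + 71/30*γ12 - 1/12*γ13 - 3/16*γ23
Answer: 5343/3901*γ1 - 71011/46812*γ2 + 1895/11703*γ3


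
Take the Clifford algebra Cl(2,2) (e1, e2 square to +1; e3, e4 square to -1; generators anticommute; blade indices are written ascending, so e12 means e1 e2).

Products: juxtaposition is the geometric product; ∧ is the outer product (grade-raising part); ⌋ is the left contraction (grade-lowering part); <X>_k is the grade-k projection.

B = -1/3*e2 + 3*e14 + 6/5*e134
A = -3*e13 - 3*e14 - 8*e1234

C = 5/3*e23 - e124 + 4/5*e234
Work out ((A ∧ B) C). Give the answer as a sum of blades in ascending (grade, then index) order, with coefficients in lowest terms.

step 1: -e123 - e124
step 2: 1 - 5/3*e1 + 4/5*e13 - 4/5*e14 - e34 - 5/3*e134
Answer: 1 - 5/3*e1 + 4/5*e13 - 4/5*e14 - e34 - 5/3*e134


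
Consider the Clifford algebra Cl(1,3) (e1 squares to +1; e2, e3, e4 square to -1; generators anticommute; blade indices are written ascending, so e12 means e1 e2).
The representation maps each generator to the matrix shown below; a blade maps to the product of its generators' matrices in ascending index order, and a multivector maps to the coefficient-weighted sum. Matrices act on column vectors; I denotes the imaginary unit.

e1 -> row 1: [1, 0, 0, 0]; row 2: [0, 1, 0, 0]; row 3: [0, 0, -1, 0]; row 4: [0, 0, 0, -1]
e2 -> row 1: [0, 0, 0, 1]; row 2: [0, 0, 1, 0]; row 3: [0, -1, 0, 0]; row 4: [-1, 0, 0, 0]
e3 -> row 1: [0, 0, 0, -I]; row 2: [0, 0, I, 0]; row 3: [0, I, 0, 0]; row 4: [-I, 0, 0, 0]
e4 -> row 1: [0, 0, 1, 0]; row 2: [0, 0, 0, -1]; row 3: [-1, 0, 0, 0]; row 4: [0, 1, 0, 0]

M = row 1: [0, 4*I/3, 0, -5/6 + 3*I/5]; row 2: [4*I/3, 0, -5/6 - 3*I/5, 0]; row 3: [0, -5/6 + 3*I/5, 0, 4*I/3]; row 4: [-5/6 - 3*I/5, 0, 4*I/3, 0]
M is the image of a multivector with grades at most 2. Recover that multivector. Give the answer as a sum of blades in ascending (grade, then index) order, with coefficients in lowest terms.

Method: the blade images are trace-orthogonal — tr(rho(e_A) rho(e_B)^-1) = 4 if A = B and 0 otherwise — and rho(e_A)^-1 = (e_A)^2 * rho(e_A) with (e_A)^2 = +1 or -1, so the coefficient of e_A in the preimage is (e_A)^2 * tr(M rho(e_A))/4.
Nonzero projections over blades of grade <= 2: e12: (e12)^2 = +1, tr(M rho(e12)) = -10/3, coefficient -5/6; e13: (e13)^2 = +1, tr(M rho(e13)) = -12/5, coefficient -3/5; e34: (e34)^2 = -1, tr(M rho(e34)) = 16/3, coefficient -4/3. Every other blade of grade <= 2 projects to 0.
Answer: -5/6*e12 - 3/5*e13 - 4/3*e34


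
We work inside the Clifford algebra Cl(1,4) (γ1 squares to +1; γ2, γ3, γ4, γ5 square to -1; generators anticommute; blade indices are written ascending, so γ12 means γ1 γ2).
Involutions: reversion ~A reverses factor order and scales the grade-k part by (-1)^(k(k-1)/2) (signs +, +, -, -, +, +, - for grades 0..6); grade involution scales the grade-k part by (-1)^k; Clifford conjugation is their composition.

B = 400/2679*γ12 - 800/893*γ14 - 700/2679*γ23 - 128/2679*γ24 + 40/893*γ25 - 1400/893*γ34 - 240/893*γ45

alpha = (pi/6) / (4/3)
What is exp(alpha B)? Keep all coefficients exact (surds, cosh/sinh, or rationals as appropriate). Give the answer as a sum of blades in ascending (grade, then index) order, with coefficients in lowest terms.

B^2 term by term: the squares give (400/2679)^2*(γ12)^2 + (-800/893)^2*(γ14)^2 + (-700/2679)^2*(γ23)^2 + (-128/2679)^2*(γ24)^2 + (40/893)^2*(γ25)^2 + (-1400/893)^2*(γ34)^2 + (-240/893)^2*(γ45)^2 = 160000/7177041*(+1) + 640000/797449*(+1) + 490000/7177041*(-1) + 16384/7177041*(-1) + 1600/797449*(-1) + 1960000/797449*(-1) + 57600/797449*(-1) = -16/9 (each basis 2-blade squares to minus the product of its generators' squares); cross terms between blades sharing an index anticommute and cancel; the commuting (index-disjoint) pairs give grade-4 terms 2*c*c'*(blade product), which cancel blade by blade — γ1234: -1120000/2392347 + 1120000/2392347 = 0; γ1245: -64000/797449 + 64000/797449 = 0; γ2345: 112000/797449 - 112000/797449 = 0 — confirming B is simple. So B^2 = -16/9.
B^2 = -16/9 — B^2 < 0, so the exponential closes trigonometrically: l = 4/3, alpha*l = pi/6, so exp(alpha B) = cos(pi/6) + (sin(pi/6)/(4/3))*B = sqrt(3)/2 + (3/8)*B.
Answer: sqrt(3)/2 + 50/893*γ12 - 300/893*γ14 - 175/1786*γ23 - 16/893*γ24 + 15/893*γ25 - 525/893*γ34 - 90/893*γ45


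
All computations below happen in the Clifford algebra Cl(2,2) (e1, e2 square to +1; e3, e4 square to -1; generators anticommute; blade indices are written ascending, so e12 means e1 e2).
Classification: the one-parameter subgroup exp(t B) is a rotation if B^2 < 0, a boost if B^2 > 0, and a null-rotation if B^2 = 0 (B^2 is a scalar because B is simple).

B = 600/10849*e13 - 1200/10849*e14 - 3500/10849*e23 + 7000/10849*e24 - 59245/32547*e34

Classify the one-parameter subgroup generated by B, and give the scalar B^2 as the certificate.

B^2 term by term: the squares give (600/10849)^2*(e13)^2 + (-1200/10849)^2*(e14)^2 + (-3500/10849)^2*(e23)^2 + (7000/10849)^2*(e24)^2 + (-59245/32547)^2*(e34)^2 = 360000/117700801*(+1) + 1440000/117700801*(+1) + 12250000/117700801*(+1) + 49000000/117700801*(+1) + 3509970025/1059307209*(-1) = -25/9 (each basis 2-blade squares to minus the product of its generators' squares); cross terms between blades sharing an index anticommute and cancel; the commuting (index-disjoint) pairs give grade-4 terms 2*c*c'*(blade product), which cancel blade by blade — e1234: -8400000/117700801 + 8400000/117700801 = 0 — confirming B is simple. So B^2 = -25/9.
Answer: rotation, certificate B^2 = -25/9. Why this suffices: the scalar -25/9 survives any versor conjugation, so its sign alone determines the class however B is presented.


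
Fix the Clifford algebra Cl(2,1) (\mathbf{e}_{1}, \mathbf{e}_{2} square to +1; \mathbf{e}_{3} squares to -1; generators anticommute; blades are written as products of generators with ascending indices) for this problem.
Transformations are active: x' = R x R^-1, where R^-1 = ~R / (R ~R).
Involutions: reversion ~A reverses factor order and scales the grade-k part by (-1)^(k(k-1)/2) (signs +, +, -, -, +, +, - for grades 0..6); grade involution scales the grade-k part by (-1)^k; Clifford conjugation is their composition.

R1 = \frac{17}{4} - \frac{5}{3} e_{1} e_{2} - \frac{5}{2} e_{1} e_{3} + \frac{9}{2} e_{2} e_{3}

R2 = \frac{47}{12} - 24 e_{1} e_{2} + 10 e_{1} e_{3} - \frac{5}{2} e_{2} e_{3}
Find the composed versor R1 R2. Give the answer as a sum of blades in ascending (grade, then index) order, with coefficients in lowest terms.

Distribute over the terms of R1 (each basis-blade product reordered to ascending indices, repeated generators contracted through their squares):
(\frac{17}{4}) R2 = \frac{799}{48} - 102 e_{1} e_{2} + \frac{85}{2} e_{1} e_{3} - \frac{85}{8} e_{2} e_{3}
(-\frac{5}{3} e_{1} e_{2}) R2 = -40 - \frac{235}{36} e_{1} e_{2} + \frac{25}{6} e_{1} e_{3} + \frac{50}{3} e_{2} e_{3}
(-\frac{5}{2} e_{1} e_{3}) R2 = -25 + \frac{25}{4} e_{1} e_{2} - \frac{235}{24} e_{1} e_{3} + 60 e_{2} e_{3}
(\frac{9}{2} e_{2} e_{3}) R2 = -\frac{45}{4} - 45 e_{1} e_{2} + 108 e_{1} e_{3} + \frac{141}{8} e_{2} e_{3}
Summing the partial products and collecting blades:
Answer: -\frac{2861}{48} - \frac{2651}{18} e_{1} e_{2} + \frac{1159}{8} e_{1} e_{3} + \frac{251}{3} e_{2} e_{3}


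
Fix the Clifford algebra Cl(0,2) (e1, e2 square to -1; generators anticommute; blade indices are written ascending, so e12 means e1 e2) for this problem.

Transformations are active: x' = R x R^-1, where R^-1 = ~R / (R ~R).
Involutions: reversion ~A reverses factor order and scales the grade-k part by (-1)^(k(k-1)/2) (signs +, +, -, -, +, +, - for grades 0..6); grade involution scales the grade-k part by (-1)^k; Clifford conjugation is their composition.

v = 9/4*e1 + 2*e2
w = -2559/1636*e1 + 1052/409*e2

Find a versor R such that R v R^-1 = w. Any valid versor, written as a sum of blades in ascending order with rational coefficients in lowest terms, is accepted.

Here q(v) = q(w) = -145/16; the classical choice R = v + w = 561/818*e1 + 1870/409*e2 then realises v -> w under the sandwich.
Answer: 561/818*e1 + 1870/409*e2


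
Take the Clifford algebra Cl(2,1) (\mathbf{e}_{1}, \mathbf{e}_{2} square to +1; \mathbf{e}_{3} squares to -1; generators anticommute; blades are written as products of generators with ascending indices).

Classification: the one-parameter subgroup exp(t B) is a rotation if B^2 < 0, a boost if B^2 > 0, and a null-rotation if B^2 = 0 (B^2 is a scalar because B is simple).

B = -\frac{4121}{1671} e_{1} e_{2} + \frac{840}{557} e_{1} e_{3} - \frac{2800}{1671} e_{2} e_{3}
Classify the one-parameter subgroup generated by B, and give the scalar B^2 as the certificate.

B^2 term by term: the squares give (-\frac{4121}{1671})^2*(e_{1} e_{2})^2 + (\frac{840}{557})^2*(e_{1} e_{3})^2 + (-\frac{2800}{1671})^2*(e_{2} e_{3})^2 = \frac{16982641}{2792241}*(-1) + \frac{705600}{310249}*(+1) + \frac{7840000}{2792241}*(+1) = -1 (each basis 2-blade squares to minus the product of its generators' squares); cross terms between blades sharing an index anticommute and cancel. So B^2 = -1.
Answer: rotation, certificate B^2 = -1. The class reads off the invariant scalar -1 directly.


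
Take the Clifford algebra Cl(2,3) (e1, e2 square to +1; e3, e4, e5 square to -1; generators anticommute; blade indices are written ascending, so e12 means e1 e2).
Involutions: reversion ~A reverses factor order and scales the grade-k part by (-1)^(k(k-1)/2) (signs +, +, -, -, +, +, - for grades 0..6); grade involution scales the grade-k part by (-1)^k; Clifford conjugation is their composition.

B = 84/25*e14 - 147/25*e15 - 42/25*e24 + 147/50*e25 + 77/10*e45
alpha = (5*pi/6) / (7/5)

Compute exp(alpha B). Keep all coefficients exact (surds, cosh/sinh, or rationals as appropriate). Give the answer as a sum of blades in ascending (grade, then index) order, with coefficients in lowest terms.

B^2 term by term: the squares give (84/25)^2*(e14)^2 + (-147/25)^2*(e15)^2 + (-42/25)^2*(e24)^2 + (147/50)^2*(e25)^2 + (77/10)^2*(e45)^2 = 7056/625*(+1) + 21609/625*(+1) + 1764/625*(+1) + 21609/2500*(+1) + 5929/100*(-1) = -49/25 (each basis 2-blade squares to minus the product of its generators' squares); cross terms between blades sharing an index anticommute and cancel; the commuting (index-disjoint) pairs give grade-4 terms 2*c*c'*(blade product), which cancel blade by blade — e1245: -12348/625 + 12348/625 = 0 — confirming B is simple. So B^2 = -49/25.
B^2 = -49/25 — since the square is negative, the closed form is circular: l = 7/5, alpha*l = 5*pi/6, so exp(alpha B) = cos(5*pi/6) + (sin(5*pi/6)/(7/5))*B = -sqrt(3)/2 + (5/14)*B.
Answer: -sqrt(3)/2 + 6/5*e14 - 21/10*e15 - 3/5*e24 + 21/20*e25 + 11/4*e45


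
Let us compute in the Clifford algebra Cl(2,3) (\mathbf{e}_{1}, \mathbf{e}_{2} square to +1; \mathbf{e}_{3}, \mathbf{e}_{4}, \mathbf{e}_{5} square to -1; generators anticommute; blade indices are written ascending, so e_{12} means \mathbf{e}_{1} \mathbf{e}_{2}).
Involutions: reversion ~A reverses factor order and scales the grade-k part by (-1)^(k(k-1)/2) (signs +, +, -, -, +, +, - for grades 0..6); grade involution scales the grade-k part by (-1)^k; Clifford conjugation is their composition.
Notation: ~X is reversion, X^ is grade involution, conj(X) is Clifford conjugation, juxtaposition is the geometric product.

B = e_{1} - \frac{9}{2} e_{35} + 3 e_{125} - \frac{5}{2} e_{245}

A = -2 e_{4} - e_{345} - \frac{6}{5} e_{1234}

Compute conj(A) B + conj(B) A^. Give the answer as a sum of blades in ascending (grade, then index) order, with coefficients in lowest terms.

first term: \frac{9}{2} e_{4} - 2 e_{14} + \frac{5}{2} e_{23} - 5 e_{25} - 3 e_{135} + \frac{6}{5} e_{234} + \frac{63}{5} e_{345} + 3 e_{1234} + \frac{57}{5} e_{1245} + e_{1345}
second term: \frac{9}{2} e_{4} - 2 e_{14} + \frac{5}{2} e_{23} - 5 e_{25} - 3 e_{135} + \frac{6}{5} e_{234} - \frac{27}{5} e_{345} - 3 e_{1234} - \frac{3}{5} e_{1245} - e_{1345}
Answer: 9 e_{4} - 4 e_{14} + 5 e_{23} - 10 e_{25} - 6 e_{135} + \frac{12}{5} e_{234} + \frac{36}{5} e_{345} + \frac{54}{5} e_{1245}


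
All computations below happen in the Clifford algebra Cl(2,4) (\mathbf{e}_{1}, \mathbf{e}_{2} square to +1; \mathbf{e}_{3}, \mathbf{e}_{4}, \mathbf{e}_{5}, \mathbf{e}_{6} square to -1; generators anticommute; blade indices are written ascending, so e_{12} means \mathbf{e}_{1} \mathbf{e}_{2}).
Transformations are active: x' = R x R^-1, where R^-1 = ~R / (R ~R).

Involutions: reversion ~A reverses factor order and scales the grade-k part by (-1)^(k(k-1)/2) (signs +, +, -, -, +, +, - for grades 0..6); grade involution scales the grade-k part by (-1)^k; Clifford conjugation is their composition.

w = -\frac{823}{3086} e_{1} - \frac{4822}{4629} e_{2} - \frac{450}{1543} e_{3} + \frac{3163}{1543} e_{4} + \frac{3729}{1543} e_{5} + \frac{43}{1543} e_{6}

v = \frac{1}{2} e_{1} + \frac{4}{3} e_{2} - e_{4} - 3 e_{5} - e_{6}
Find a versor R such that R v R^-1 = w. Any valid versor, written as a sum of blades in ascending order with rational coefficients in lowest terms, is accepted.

Construction: equal norms (both -\frac{323}{36}) license R = v + w = \frac{360}{1543} e_{1} + \frac{450}{1543} e_{2} - \frac{450}{1543} e_{3} + \frac{1620}{1543} e_{4} - \frac{900}{1543} e_{5} - \frac{1500}{1543} e_{6} — nothing changes along that direction, while (v - w)/2 changes sign, so v maps onto w.
Answer: \frac{360}{1543} e_{1} + \frac{450}{1543} e_{2} - \frac{450}{1543} e_{3} + \frac{1620}{1543} e_{4} - \frac{900}{1543} e_{5} - \frac{1500}{1543} e_{6}
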